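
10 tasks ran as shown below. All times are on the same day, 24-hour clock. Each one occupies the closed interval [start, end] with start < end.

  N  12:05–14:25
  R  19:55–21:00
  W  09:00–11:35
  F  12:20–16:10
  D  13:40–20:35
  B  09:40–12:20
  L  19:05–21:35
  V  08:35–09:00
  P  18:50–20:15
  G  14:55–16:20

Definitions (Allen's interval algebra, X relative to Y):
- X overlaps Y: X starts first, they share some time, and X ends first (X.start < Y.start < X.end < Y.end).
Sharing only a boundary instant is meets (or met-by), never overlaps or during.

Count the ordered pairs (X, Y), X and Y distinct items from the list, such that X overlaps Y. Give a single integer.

10

Checking all 90 ordered pairs for relation 'overlaps'; matching pairs in alphabetical order:
(B, N): B overlaps N ✓
(D, L): D overlaps L ✓
(D, R): D overlaps R ✓
(F, D): F overlaps D ✓
(F, G): F overlaps G ✓
(N, D): N overlaps D ✓
(N, F): N overlaps F ✓
(P, L): P overlaps L ✓
(P, R): P overlaps R ✓
(W, B): W overlaps B ✓
Count: 10.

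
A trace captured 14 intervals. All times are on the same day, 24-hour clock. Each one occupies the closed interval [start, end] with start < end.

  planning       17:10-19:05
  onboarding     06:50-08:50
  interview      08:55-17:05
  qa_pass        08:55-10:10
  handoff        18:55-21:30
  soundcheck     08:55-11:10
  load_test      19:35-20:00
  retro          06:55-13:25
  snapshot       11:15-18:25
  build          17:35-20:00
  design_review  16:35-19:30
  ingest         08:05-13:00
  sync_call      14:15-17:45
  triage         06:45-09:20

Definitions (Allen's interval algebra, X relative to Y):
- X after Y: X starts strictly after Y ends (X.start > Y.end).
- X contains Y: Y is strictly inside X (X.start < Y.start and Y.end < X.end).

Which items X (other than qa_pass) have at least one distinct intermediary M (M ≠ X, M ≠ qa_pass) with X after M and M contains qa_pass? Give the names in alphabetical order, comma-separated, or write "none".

Target qa_pass = [08:55, 10:10].
Intermediaries M with M contains qa_pass: ingest, retro.
Via ingest — items with X after ingest: build, design_review, handoff, load_test, planning, sync_call.
Via retro — items with X after retro: build, design_review, handoff, load_test, planning, sync_call.
Union: build, design_review, handoff, load_test, planning, sync_call.

build, design_review, handoff, load_test, planning, sync_call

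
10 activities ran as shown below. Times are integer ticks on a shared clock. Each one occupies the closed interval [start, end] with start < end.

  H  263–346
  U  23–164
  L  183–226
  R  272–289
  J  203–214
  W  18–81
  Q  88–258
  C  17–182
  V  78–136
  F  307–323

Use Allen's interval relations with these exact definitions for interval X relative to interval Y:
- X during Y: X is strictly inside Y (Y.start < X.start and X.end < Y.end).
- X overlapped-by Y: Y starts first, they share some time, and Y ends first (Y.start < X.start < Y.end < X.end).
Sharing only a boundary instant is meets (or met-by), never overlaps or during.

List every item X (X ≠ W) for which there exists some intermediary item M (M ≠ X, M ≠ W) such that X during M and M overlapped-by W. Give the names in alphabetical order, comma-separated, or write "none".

Target W = [18, 81].
Intermediaries M with M overlapped-by W: U, V.
Via U — items with X during U: V.
Via V — items with X during V: none.
Union: V.

V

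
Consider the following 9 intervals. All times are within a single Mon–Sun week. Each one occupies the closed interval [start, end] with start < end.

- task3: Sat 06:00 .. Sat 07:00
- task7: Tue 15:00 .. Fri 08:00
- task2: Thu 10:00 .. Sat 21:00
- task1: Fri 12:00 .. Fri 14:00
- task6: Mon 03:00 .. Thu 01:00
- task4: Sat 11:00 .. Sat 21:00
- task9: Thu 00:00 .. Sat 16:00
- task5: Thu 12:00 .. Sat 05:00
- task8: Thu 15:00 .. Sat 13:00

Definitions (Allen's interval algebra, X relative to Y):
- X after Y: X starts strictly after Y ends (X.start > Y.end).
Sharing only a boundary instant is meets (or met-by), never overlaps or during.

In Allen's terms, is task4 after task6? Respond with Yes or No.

task4 = [Sat 11:00, Sat 21:00], task6 = [Mon 03:00, Thu 01:00].
Actual relation of task4 to task6: after.
Asked whether 'after' holds → Yes.

Yes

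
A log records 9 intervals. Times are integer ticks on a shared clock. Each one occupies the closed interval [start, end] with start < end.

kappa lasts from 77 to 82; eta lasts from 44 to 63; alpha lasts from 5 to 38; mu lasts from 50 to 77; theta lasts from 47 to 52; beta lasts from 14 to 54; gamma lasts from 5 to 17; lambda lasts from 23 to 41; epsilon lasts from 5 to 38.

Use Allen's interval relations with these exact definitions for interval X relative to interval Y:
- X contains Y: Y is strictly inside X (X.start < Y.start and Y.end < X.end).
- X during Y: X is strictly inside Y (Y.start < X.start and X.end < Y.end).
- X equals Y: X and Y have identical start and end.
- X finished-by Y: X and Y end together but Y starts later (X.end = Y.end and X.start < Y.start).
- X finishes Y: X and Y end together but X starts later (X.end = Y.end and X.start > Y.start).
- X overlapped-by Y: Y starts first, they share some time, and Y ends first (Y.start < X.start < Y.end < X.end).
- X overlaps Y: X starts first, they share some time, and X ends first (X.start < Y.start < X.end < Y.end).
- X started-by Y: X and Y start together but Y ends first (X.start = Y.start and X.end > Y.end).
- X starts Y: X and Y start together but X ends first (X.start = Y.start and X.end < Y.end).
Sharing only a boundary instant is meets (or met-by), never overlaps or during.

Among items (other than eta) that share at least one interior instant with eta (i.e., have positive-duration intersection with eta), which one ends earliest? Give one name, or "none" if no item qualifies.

Target eta = [44, 63].
alpha [5, 38] → before → excluded.
beta [14, 54] → overlaps → candidate.
epsilon [5, 38] → before → excluded.
gamma [5, 17] → before → excluded.
kappa [77, 82] → after → excluded.
lambda [23, 41] → before → excluded.
mu [50, 77] → overlapped-by → candidate.
theta [47, 52] → during → candidate.
Among candidates, earliest end is 52 → theta.

theta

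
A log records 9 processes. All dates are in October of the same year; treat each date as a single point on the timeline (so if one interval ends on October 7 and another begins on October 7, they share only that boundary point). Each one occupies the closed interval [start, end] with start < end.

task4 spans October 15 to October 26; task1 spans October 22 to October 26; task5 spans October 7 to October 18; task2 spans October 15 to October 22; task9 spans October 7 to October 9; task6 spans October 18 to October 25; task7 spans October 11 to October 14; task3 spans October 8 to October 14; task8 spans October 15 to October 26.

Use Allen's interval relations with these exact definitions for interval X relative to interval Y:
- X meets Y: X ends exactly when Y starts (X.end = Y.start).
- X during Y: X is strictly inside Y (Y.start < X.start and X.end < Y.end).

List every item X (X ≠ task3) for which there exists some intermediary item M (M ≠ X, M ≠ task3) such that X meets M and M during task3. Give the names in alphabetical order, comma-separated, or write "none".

Target task3 = [October 8, October 14].
Intermediaries M with M during task3: none.
Union: none.

none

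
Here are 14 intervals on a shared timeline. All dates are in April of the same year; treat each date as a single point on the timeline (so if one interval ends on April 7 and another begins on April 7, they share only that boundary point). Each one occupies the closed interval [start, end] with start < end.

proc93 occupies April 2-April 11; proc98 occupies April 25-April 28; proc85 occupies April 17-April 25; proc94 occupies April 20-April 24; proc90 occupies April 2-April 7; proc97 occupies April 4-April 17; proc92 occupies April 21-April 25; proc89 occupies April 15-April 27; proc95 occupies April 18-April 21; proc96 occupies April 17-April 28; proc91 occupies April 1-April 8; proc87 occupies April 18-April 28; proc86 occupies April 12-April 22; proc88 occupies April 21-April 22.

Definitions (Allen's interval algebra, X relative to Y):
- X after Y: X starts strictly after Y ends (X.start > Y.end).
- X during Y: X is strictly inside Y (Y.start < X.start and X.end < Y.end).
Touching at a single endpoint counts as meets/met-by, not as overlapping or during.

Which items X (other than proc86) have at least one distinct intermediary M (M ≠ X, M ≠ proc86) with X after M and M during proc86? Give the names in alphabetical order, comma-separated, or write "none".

Target proc86 = [April 12, April 22].
Intermediaries M with M during proc86: proc95.
Via proc95 — items with X after proc95: proc98.
Union: proc98.

proc98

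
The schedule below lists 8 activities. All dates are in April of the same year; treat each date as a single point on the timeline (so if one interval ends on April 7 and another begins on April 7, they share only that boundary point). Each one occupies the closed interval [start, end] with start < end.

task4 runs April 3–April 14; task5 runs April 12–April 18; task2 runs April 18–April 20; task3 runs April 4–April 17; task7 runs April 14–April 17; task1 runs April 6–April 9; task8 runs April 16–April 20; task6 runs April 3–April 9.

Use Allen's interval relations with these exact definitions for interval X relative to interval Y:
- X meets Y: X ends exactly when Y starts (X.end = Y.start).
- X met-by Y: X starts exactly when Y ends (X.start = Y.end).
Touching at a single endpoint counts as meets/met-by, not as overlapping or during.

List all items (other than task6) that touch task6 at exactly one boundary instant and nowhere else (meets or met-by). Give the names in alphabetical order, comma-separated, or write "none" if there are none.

Target task6 = [April 3, April 9].
task1 [April 6, April 9] → finishes → no.
task2 [April 18, April 20] → after → no.
task3 [April 4, April 17] → overlapped-by → no.
task4 [April 3, April 14] → started-by → no.
task5 [April 12, April 18] → after → no.
task7 [April 14, April 17] → after → no.
task8 [April 16, April 20] → after → no.
Result: none.

none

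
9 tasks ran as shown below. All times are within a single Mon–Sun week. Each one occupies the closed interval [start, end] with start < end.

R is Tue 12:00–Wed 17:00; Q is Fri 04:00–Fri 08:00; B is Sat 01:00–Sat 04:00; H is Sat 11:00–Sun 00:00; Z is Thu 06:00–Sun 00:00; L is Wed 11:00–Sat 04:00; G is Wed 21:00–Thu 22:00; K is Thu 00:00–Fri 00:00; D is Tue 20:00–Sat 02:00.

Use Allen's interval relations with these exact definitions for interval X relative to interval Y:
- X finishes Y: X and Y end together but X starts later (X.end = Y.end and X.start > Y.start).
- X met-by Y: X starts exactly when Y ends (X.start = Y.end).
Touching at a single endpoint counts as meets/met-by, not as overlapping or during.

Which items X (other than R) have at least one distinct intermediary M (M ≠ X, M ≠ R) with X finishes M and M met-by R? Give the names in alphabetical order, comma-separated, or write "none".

none

Target R = [Tue 12:00, Wed 17:00].
Intermediaries M with M met-by R: none.
Union: none.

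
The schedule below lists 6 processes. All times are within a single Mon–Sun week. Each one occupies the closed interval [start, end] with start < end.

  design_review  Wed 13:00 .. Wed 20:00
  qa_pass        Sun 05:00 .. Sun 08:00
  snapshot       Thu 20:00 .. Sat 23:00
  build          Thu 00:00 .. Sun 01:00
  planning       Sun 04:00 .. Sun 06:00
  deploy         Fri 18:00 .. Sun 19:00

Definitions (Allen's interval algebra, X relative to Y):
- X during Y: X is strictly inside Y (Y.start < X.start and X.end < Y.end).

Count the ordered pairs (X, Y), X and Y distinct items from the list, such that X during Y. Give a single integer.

Checking all 30 ordered pairs for relation 'during'; matching pairs in alphabetical order:
(planning, deploy): planning during deploy ✓
(qa_pass, deploy): qa_pass during deploy ✓
(snapshot, build): snapshot during build ✓
Count: 3.

3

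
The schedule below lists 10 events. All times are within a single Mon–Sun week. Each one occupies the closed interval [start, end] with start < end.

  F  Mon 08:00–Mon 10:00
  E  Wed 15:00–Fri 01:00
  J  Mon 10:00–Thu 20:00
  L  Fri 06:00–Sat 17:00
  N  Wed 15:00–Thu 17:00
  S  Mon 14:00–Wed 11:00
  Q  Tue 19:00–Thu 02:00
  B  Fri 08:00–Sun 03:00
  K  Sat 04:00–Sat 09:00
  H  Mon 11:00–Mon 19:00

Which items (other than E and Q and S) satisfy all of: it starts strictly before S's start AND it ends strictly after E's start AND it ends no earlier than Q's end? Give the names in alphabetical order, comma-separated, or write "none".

Conditions: its start is strictly before S's start (X.start < Mon 14:00) AND its end is strictly after E's start (X.end > Wed 15:00) AND its end is no earlier than Q's end (X.end >= Thu 02:00).
B: start Fri 08:00 < Mon 14:00? ✗; end Sun 03:00 > Wed 15:00? ✓; end Sun 03:00 >= Thu 02:00? ✓ → no.
F: start Mon 08:00 < Mon 14:00? ✓; end Mon 10:00 > Wed 15:00? ✗; end Mon 10:00 >= Thu 02:00? ✗ → no.
H: start Mon 11:00 < Mon 14:00? ✓; end Mon 19:00 > Wed 15:00? ✗; end Mon 19:00 >= Thu 02:00? ✗ → no.
J: start Mon 10:00 < Mon 14:00? ✓; end Thu 20:00 > Wed 15:00? ✓; end Thu 20:00 >= Thu 02:00? ✓ → yes.
K: start Sat 04:00 < Mon 14:00? ✗; end Sat 09:00 > Wed 15:00? ✓; end Sat 09:00 >= Thu 02:00? ✓ → no.
L: start Fri 06:00 < Mon 14:00? ✗; end Sat 17:00 > Wed 15:00? ✓; end Sat 17:00 >= Thu 02:00? ✓ → no.
N: start Wed 15:00 < Mon 14:00? ✗; end Thu 17:00 > Wed 15:00? ✓; end Thu 17:00 >= Thu 02:00? ✓ → no.
Result: J.

J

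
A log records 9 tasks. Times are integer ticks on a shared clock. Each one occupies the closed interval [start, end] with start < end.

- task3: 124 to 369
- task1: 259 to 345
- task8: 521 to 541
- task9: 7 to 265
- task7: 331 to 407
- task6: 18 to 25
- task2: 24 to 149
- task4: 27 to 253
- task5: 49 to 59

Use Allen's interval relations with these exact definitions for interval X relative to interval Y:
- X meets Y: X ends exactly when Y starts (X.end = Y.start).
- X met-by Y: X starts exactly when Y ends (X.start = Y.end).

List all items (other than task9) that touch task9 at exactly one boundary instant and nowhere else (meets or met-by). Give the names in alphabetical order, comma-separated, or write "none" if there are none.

Target task9 = [7, 265].
task1 [259, 345] → overlapped-by → no.
task2 [24, 149] → during → no.
task3 [124, 369] → overlapped-by → no.
task4 [27, 253] → during → no.
task5 [49, 59] → during → no.
task6 [18, 25] → during → no.
task7 [331, 407] → after → no.
task8 [521, 541] → after → no.
Result: none.

none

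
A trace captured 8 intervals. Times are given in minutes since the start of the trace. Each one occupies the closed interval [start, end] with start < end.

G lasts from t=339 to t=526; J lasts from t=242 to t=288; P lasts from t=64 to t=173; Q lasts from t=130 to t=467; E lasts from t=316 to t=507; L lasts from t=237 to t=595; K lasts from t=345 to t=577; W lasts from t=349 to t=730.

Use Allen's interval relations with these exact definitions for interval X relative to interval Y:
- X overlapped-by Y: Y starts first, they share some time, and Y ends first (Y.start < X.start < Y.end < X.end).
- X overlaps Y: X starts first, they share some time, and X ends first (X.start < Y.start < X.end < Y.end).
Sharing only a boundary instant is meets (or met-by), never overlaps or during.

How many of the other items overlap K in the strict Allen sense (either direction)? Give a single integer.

Target K = [t=345, t=577].
E [t=316, t=507] → overlaps → counts.
G [t=339, t=526] → overlaps → counts.
J [t=242, t=288] → before → no.
L [t=237, t=595] → contains → no.
P [t=64, t=173] → before → no.
Q [t=130, t=467] → overlaps → counts.
W [t=349, t=730] → overlapped-by → counts.
Total: 4.

4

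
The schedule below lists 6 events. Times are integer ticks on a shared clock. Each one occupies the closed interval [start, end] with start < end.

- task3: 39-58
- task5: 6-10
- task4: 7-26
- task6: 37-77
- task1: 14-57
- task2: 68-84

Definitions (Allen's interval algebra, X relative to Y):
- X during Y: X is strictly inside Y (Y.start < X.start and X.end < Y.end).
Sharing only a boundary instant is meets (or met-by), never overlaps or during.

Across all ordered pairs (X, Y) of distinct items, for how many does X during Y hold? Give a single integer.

1

Checking all 30 ordered pairs for relation 'during'; matching pairs in alphabetical order:
(task3, task6): task3 during task6 ✓
Count: 1.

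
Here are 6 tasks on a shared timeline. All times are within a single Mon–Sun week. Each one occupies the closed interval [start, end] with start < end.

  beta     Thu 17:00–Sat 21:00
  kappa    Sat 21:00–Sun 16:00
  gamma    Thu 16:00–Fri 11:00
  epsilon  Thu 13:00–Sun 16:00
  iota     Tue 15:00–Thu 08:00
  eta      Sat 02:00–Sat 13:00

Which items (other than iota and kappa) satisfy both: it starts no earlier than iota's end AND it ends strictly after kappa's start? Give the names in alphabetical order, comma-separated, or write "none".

epsilon

Conditions: its start is no earlier than iota's end (X.start >= Thu 08:00) AND its end is strictly after kappa's start (X.end > Sat 21:00).
beta: start Thu 17:00 >= Thu 08:00? ✓; end Sat 21:00 > Sat 21:00? ✗ → no.
epsilon: start Thu 13:00 >= Thu 08:00? ✓; end Sun 16:00 > Sat 21:00? ✓ → yes.
eta: start Sat 02:00 >= Thu 08:00? ✓; end Sat 13:00 > Sat 21:00? ✗ → no.
gamma: start Thu 16:00 >= Thu 08:00? ✓; end Fri 11:00 > Sat 21:00? ✗ → no.
Result: epsilon.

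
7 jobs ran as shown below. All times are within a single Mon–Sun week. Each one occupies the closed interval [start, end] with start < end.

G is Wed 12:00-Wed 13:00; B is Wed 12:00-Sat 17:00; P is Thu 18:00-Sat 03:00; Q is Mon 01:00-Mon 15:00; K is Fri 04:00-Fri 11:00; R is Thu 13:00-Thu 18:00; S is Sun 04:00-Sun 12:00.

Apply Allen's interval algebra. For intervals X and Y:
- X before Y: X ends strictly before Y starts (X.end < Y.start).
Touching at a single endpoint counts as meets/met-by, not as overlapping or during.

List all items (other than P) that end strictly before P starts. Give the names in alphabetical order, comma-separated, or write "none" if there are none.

Target P = [Thu 18:00, Sat 03:00].
B [Wed 12:00, Sat 17:00] → contains → no.
G [Wed 12:00, Wed 13:00] → before → yes.
K [Fri 04:00, Fri 11:00] → during → no.
Q [Mon 01:00, Mon 15:00] → before → yes.
R [Thu 13:00, Thu 18:00] → meets → no.
S [Sun 04:00, Sun 12:00] → after → no.
Result: G, Q.

G, Q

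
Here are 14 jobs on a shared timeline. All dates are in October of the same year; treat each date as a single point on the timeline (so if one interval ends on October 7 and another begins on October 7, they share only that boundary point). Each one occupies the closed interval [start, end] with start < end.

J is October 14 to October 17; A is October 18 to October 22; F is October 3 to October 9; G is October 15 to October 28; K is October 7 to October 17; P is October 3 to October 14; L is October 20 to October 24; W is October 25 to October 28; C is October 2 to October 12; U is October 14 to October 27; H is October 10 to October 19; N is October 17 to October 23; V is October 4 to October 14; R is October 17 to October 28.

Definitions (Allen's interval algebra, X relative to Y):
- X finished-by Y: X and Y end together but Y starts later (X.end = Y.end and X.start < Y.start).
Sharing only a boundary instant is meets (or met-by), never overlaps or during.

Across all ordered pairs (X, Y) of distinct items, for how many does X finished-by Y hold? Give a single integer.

Checking all 182 ordered pairs for relation 'finished-by'; matching pairs in alphabetical order:
(G, R): G finished-by R ✓
(G, W): G finished-by W ✓
(K, J): K finished-by J ✓
(P, V): P finished-by V ✓
(R, W): R finished-by W ✓
Count: 5.

5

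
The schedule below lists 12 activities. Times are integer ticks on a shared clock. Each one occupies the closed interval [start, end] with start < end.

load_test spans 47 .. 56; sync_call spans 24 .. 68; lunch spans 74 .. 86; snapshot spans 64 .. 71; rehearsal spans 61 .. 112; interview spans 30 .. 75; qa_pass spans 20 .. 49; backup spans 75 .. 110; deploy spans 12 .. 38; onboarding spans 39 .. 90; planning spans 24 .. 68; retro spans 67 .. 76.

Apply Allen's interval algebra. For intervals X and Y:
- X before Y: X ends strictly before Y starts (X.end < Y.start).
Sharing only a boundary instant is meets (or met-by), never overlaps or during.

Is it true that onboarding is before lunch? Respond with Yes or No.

No

onboarding = [39, 90], lunch = [74, 86].
Actual relation of onboarding to lunch: contains.
Asked whether 'before' holds → No.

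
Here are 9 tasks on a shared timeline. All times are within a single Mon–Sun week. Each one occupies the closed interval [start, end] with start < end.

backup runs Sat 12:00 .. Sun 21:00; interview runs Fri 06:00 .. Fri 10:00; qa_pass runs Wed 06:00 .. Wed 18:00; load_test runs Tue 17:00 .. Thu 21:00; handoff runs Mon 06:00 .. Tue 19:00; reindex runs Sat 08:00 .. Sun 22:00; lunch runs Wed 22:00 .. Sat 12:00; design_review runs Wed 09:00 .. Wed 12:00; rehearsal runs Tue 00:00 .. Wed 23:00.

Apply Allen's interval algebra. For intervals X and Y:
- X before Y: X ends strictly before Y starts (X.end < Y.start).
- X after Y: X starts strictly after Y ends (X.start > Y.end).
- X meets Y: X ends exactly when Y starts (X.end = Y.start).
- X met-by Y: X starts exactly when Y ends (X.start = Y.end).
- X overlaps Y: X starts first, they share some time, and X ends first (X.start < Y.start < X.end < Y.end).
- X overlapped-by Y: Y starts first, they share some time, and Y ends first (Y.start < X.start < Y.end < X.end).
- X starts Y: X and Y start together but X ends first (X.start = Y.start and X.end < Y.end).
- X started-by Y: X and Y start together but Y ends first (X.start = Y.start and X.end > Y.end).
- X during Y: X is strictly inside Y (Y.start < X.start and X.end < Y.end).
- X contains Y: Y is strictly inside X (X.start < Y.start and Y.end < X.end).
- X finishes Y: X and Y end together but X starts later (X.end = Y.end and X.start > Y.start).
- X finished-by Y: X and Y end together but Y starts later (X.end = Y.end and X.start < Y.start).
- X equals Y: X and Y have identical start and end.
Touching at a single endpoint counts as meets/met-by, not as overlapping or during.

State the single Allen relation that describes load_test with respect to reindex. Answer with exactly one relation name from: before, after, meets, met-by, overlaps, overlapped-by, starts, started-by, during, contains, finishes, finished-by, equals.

load_test = [Tue 17:00, Thu 21:00]; reindex = [Sat 08:00, Sun 22:00].
Compare endpoints: load_test.start < reindex.start, load_test.start < reindex.end, load_test.end < reindex.start, load_test.end < reindex.end.
That pattern is 'before'.

before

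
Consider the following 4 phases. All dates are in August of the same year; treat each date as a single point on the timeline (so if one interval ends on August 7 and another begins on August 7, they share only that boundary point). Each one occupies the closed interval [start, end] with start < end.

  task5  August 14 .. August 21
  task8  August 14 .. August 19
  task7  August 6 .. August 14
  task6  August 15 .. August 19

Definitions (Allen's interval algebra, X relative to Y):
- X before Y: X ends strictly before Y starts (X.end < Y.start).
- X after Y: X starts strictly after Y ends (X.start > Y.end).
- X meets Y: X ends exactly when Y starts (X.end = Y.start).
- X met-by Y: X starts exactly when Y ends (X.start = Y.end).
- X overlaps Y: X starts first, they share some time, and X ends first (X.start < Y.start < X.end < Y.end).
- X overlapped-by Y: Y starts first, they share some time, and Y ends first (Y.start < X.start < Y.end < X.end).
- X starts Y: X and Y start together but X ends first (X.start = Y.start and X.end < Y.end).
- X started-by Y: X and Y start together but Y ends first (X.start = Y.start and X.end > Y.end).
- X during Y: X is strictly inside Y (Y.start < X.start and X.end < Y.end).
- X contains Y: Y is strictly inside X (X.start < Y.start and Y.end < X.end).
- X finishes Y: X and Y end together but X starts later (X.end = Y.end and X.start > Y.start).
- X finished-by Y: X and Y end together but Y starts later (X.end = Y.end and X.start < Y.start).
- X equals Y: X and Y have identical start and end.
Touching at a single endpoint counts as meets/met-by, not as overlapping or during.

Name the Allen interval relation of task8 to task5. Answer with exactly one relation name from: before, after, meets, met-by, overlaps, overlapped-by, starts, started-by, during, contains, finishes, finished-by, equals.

starts

task8 = [August 14, August 19]; task5 = [August 14, August 21].
Compare endpoints: task8.start = task5.start, task8.start < task5.end, task8.end > task5.start, task8.end < task5.end.
That pattern is 'starts'.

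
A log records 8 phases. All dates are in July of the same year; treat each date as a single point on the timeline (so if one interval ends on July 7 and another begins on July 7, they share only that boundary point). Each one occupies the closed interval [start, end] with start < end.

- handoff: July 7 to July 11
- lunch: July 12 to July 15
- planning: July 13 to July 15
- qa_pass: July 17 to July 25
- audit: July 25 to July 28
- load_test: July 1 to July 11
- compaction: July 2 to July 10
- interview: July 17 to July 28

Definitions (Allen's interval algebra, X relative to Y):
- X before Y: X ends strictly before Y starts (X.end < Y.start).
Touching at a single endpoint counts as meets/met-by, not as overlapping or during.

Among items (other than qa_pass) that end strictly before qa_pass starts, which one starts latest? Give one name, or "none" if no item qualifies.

planning

Target qa_pass = [July 17, July 25].
audit [July 25, July 28] → met-by → excluded.
compaction [July 2, July 10] → before → candidate.
handoff [July 7, July 11] → before → candidate.
interview [July 17, July 28] → started-by → excluded.
load_test [July 1, July 11] → before → candidate.
lunch [July 12, July 15] → before → candidate.
planning [July 13, July 15] → before → candidate.
Among candidates, latest start is July 13 → planning.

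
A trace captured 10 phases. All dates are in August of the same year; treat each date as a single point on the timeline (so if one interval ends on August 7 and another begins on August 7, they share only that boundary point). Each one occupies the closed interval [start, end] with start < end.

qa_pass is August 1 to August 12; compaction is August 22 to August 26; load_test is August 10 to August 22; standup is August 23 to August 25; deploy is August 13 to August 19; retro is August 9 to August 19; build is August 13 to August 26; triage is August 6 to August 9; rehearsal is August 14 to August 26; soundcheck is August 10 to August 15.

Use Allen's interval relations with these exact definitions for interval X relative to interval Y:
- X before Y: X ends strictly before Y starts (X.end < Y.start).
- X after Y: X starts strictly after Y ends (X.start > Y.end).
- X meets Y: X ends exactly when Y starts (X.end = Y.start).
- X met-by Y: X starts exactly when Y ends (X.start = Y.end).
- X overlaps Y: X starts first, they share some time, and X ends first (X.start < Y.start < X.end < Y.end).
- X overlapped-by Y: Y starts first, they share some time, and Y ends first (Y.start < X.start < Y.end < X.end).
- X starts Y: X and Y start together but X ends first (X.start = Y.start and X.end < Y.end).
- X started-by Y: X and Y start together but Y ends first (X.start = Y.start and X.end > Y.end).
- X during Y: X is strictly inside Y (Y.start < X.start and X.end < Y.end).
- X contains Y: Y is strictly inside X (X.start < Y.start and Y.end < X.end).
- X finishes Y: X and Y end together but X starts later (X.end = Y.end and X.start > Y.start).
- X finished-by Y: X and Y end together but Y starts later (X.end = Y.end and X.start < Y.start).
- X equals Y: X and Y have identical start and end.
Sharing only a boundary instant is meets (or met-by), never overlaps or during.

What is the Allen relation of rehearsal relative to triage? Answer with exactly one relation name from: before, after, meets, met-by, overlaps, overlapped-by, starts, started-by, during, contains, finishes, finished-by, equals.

rehearsal = [August 14, August 26]; triage = [August 6, August 9].
Compare endpoints: rehearsal.start > triage.start, rehearsal.start > triage.end, rehearsal.end > triage.start, rehearsal.end > triage.end.
That pattern is 'after'.

after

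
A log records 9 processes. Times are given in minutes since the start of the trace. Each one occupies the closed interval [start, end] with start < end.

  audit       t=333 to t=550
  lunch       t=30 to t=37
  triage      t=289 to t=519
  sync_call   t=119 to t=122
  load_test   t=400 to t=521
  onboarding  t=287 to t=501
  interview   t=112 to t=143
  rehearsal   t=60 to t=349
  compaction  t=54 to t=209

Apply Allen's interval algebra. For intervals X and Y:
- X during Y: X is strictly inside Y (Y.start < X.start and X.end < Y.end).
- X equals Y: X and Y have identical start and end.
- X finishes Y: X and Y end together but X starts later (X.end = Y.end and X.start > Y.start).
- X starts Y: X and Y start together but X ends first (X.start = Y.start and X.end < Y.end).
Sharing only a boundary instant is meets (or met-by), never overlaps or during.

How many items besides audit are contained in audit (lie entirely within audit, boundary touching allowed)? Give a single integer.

1

Target audit = [t=333, t=550].
compaction [t=54, t=209] → before → no.
interview [t=112, t=143] → before → no.
load_test [t=400, t=521] → during → counts.
lunch [t=30, t=37] → before → no.
onboarding [t=287, t=501] → overlaps → no.
rehearsal [t=60, t=349] → overlaps → no.
sync_call [t=119, t=122] → before → no.
triage [t=289, t=519] → overlaps → no.
Total: 1.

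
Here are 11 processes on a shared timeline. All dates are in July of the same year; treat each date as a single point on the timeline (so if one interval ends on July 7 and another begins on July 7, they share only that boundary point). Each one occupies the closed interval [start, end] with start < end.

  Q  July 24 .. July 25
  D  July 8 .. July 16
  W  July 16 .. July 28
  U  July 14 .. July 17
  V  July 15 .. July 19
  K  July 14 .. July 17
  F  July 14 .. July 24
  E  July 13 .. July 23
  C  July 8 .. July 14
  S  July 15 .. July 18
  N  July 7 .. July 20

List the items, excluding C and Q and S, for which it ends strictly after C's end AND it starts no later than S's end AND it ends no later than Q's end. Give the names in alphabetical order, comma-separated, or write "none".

D, E, F, K, N, U, V

Conditions: its end is strictly after C's end (X.end > July 14) AND its start is no later than S's end (X.start <= July 18) AND its end is no later than Q's end (X.end <= July 25).
D: end July 16 > July 14? ✓; start July 8 <= July 18? ✓; end July 16 <= July 25? ✓ → yes.
E: end July 23 > July 14? ✓; start July 13 <= July 18? ✓; end July 23 <= July 25? ✓ → yes.
F: end July 24 > July 14? ✓; start July 14 <= July 18? ✓; end July 24 <= July 25? ✓ → yes.
K: end July 17 > July 14? ✓; start July 14 <= July 18? ✓; end July 17 <= July 25? ✓ → yes.
N: end July 20 > July 14? ✓; start July 7 <= July 18? ✓; end July 20 <= July 25? ✓ → yes.
U: end July 17 > July 14? ✓; start July 14 <= July 18? ✓; end July 17 <= July 25? ✓ → yes.
V: end July 19 > July 14? ✓; start July 15 <= July 18? ✓; end July 19 <= July 25? ✓ → yes.
W: end July 28 > July 14? ✓; start July 16 <= July 18? ✓; end July 28 <= July 25? ✗ → no.
Result: D, E, F, K, N, U, V.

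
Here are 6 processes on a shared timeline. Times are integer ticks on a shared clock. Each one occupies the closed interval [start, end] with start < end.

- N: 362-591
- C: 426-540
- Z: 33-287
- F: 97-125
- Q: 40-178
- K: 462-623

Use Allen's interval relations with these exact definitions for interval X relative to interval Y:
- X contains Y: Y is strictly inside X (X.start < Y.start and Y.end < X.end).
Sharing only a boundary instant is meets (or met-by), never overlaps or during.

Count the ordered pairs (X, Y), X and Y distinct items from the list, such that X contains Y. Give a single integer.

4

Checking all 30 ordered pairs for relation 'contains'; matching pairs in alphabetical order:
(N, C): N contains C ✓
(Q, F): Q contains F ✓
(Z, F): Z contains F ✓
(Z, Q): Z contains Q ✓
Count: 4.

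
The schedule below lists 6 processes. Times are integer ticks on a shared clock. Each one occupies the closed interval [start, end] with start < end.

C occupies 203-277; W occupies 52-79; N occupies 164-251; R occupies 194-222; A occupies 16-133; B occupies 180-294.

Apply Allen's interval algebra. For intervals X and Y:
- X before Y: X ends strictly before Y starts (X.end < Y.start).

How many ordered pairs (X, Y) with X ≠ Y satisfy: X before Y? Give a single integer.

8

Checking all 30 ordered pairs for relation 'before'; matching pairs in alphabetical order:
(A, B): A before B ✓
(A, C): A before C ✓
(A, N): A before N ✓
(A, R): A before R ✓
(W, B): W before B ✓
(W, C): W before C ✓
(W, N): W before N ✓
(W, R): W before R ✓
Count: 8.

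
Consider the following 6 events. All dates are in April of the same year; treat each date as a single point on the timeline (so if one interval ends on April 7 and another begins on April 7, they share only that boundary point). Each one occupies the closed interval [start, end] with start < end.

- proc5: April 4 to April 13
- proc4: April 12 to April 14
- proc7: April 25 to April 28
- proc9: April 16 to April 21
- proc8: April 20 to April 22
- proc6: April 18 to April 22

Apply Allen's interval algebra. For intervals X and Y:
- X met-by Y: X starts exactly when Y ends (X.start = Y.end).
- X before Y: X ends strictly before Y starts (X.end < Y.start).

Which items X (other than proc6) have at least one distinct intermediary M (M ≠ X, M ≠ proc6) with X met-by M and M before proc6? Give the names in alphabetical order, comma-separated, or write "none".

Target proc6 = [April 18, April 22].
Intermediaries M with M before proc6: proc4, proc5.
Via proc4 — items with X met-by proc4: none.
Via proc5 — items with X met-by proc5: none.
Union: none.

none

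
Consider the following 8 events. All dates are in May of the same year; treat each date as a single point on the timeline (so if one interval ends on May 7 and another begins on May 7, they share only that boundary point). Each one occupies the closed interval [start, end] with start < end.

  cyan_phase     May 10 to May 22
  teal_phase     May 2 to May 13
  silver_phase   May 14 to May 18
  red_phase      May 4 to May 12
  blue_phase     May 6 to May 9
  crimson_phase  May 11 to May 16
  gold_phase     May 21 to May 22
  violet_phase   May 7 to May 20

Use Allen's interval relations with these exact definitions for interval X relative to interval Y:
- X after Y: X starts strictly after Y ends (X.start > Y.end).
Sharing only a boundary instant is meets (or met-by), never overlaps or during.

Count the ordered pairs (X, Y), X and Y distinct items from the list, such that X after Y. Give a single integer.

11

Checking all 56 ordered pairs for relation 'after'; matching pairs in alphabetical order:
(crimson_phase, blue_phase): crimson_phase after blue_phase ✓
(cyan_phase, blue_phase): cyan_phase after blue_phase ✓
(gold_phase, blue_phase): gold_phase after blue_phase ✓
(gold_phase, crimson_phase): gold_phase after crimson_phase ✓
(gold_phase, red_phase): gold_phase after red_phase ✓
(gold_phase, silver_phase): gold_phase after silver_phase ✓
(gold_phase, teal_phase): gold_phase after teal_phase ✓
(gold_phase, violet_phase): gold_phase after violet_phase ✓
(silver_phase, blue_phase): silver_phase after blue_phase ✓
(silver_phase, red_phase): silver_phase after red_phase ✓
(silver_phase, teal_phase): silver_phase after teal_phase ✓
Count: 11.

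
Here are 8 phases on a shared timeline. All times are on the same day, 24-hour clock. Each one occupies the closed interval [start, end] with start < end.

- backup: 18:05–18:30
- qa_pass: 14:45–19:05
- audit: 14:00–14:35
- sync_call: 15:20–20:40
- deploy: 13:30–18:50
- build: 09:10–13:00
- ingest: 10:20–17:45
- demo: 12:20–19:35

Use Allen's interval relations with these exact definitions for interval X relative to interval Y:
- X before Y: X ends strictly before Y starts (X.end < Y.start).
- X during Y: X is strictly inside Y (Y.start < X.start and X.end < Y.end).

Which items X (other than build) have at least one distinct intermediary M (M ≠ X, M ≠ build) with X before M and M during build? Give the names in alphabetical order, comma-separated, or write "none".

Target build = [09:10, 13:00].
Intermediaries M with M during build: none.
Union: none.

none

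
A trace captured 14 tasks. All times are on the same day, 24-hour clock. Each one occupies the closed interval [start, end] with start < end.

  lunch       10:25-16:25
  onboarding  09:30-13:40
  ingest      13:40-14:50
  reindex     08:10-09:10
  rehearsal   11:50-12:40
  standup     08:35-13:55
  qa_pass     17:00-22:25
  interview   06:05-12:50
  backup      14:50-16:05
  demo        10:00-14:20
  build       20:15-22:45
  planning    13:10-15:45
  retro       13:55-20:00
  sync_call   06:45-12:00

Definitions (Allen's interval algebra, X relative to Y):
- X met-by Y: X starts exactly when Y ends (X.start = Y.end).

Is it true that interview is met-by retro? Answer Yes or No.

interview = [06:05, 12:50], retro = [13:55, 20:00].
Actual relation of interview to retro: before.
Asked whether 'met-by' holds → No.

No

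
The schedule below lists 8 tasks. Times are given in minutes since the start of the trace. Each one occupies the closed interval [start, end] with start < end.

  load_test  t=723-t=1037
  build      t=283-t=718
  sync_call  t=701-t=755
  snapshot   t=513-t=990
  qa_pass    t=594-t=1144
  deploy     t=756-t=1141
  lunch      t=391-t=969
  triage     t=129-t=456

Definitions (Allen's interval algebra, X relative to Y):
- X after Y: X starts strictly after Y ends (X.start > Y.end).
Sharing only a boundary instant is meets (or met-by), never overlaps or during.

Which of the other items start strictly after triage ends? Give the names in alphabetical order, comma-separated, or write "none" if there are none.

deploy, load_test, qa_pass, snapshot, sync_call

Target triage = [t=129, t=456].
build [t=283, t=718] → overlapped-by → no.
deploy [t=756, t=1141] → after → yes.
load_test [t=723, t=1037] → after → yes.
lunch [t=391, t=969] → overlapped-by → no.
qa_pass [t=594, t=1144] → after → yes.
snapshot [t=513, t=990] → after → yes.
sync_call [t=701, t=755] → after → yes.
Result: deploy, load_test, qa_pass, snapshot, sync_call.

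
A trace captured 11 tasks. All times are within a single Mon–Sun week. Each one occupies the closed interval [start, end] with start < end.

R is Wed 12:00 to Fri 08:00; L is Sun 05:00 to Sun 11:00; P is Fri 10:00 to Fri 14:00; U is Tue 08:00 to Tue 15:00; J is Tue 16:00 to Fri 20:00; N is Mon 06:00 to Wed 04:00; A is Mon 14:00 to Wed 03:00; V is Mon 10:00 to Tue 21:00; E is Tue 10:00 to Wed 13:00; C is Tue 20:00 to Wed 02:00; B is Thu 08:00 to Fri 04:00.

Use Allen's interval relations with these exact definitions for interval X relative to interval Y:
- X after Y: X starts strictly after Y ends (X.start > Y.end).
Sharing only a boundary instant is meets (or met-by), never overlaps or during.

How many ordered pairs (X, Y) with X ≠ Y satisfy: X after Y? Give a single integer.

Checking all 110 ordered pairs for relation 'after'; matching pairs in alphabetical order:
(B, A): B after A ✓
(B, C): B after C ✓
(B, E): B after E ✓
(B, N): B after N ✓
(B, U): B after U ✓
(B, V): B after V ✓
(C, U): C after U ✓
(J, U): J after U ✓
(L, A): L after A ✓
(L, B): L after B ✓
(L, C): L after C ✓
(L, E): L after E ✓
(L, J): L after J ✓
(L, N): L after N ✓
(L, P): L after P ✓
(L, R): L after R ✓
(L, U): L after U ✓
(L, V): L after V ✓
(P, A): P after A ✓
(P, B): P after B ✓
(P, C): P after C ✓
(P, E): P after E ✓
(P, N): P after N ✓
(P, R): P after R ✓
... plus 7 further pairs not listed.
Count: 31.

31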